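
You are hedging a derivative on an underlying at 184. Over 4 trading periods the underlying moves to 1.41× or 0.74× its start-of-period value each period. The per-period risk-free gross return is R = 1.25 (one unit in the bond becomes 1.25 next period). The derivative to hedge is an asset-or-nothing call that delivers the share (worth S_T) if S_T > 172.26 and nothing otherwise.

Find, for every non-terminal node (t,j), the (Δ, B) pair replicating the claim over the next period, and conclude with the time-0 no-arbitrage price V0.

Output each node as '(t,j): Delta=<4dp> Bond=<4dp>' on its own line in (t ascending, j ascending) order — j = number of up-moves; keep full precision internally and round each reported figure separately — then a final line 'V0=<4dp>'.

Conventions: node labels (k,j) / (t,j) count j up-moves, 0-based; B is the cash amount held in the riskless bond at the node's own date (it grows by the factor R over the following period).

(0,0): Delta=1.0540 Bond=-11.8017
(1,0): Delta=1.2482 Bond=-41.1829
(1,1): Delta=1.0221 Bond=-6.4601
(2,0): Delta=1.8070 Bond=-107.7834
(2,1): Delta=1.1561 Bond=-33.8144
(2,2): Delta=1.0000 Bond=0.0000
(3,0): Delta=0.0000 Bond=0.0000
(3,1): Delta=2.1045 Bond=-176.9972
(3,2): Delta=1.0000 Bond=0.0000
(3,3): Delta=1.0000 Bond=0.0000
V0=182.1409

Since d<R<u, set p* = (R−d)/(u−d) = 0.7612; price each node as the discounted p*-expectation of its children.
Payoffs at expiry: V(4,0)=0.0000, V(4,1)=0.0000, V(4,2)=200.3178, V(4,3)=381.6866, V(4,4)=727.2677
Node (3,0) S=74.5612: V=(p*·0.0000+(1−p*)·0.0000)/1.25=0.0000; Δ=(0.0000−0.0000)/(105.1313−55.1753)=0.0000; B=V−Δ·S=0.0000
Node (3,1) S=142.0693: V=(p*·200.3178+(1−p*)·0.0000)/1.25=121.9846; Δ=(200.3178−0.0000)/(200.3178−105.1313)=2.1045; B=V−Δ·S=-176.9972
Node (3,2) S=270.6997: V=(p*·381.6866+(1−p*)·200.3178)/1.25=270.6997; Δ=(381.6866−200.3178)/(381.6866−200.3178)=1.0000; B=V−Δ·S=0.0000
Node (3,3) S=515.7927: V=(p*·727.2677+(1−p*)·381.6866)/1.25=515.7927; Δ=(727.2677−381.6866)/(727.2677−381.6866)=1.0000; B=V−Δ·S=0.0000
Node (2,0) S=100.7584: V=(p*·121.9846+(1−p*)·0.0000)/1.25=74.2831; Δ=(121.9846−0.0000)/(142.0693−74.5612)=1.8070; B=V−Δ·S=-107.7834
Node (2,1) S=191.9856: V=(p*·270.6997+(1−p*)·121.9846)/1.25=188.1485; Δ=(270.6997−121.9846)/(270.6997−142.0693)=1.1561; B=V−Δ·S=-33.8144
Node (2,2) S=365.8104: V=(p*·515.7927+(1−p*)·270.6997)/1.25=365.8104; Δ=(515.7927−270.6997)/(515.7927−270.6997)=1.0000; B=V−Δ·S=0.0000
Node (1,0) S=136.1600: V=(p*·188.1485+(1−p*)·74.2831)/1.25=128.7654; Δ=(188.1485−74.2831)/(191.9856−100.7584)=1.2482; B=V−Δ·S=-41.1829
Node (1,1) S=259.4400: V=(p*·365.8104+(1−p*)·188.1485)/1.25=258.7069; Δ=(365.8104−188.1485)/(365.8104−191.9856)=1.0221; B=V−Δ·S=-6.4601
Node (0,0) S=184.0000: V=(p*·258.7069+(1−p*)·128.7654)/1.25=182.1409; Δ=(258.7069−128.7654)/(259.4400−136.1600)=1.0540; B=V−Δ·S=-11.8017
As a check, the time-0 holding Δ(0,0)·S0 + B(0,0) comes to 182.1409 — exactly V0.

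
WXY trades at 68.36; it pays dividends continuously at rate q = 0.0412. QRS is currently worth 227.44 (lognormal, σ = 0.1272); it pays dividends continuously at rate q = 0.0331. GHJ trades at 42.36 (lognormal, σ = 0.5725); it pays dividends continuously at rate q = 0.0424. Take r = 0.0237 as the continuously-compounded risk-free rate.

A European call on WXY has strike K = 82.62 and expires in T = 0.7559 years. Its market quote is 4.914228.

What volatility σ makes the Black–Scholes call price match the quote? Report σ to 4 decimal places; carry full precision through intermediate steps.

sigma = 0.4247

At σ = 0.4247 the Black–Scholes value reproduces the quote:
σ√T = 0.4247·√0.7559 = 0.369245
d₁ = (ln(S/K) + (r−q+σ²/2)T) / (σ√T) = (ln(68.36/82.62) + (0.0237−0.0412+0.4247²/2)·0.7559) / 0.369245 = (-0.189464 + 0.054943) / 0.369245 = -0.364315
d₂ = d₁ − σ√T = -0.364315 − 0.369245 = -0.733559
e^{−rT} = 0.982245
e^{−qT} = 0.969337
N(d₁) = 0.357812,  N(d₂) = 0.231609
V = S·e^{−qT}·N(d₁) − K·e^{−rT}·N(d₂) = 23.709977 − 18.795748 = 4.914228 (equal to the quote); since ∂V/∂σ > 0 for all σ, the implied volatility is unique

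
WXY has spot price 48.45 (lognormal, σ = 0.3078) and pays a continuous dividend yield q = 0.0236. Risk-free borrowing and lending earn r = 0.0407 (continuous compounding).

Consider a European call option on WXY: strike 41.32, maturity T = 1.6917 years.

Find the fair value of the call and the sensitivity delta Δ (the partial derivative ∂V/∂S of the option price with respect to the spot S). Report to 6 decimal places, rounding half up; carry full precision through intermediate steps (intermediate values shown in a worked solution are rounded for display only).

price = 11.463803
Δ = 0.719290

σ√T = 0.3078·√1.6917 = 0.400341
d₁ = (ln(S/K) + (r−q+σ²/2)T) / (σ√T) = (ln(48.45/41.32) + (0.0407−0.0236+0.3078²/2)·1.6917) / 0.400341 = (0.159186 + 0.109065) / 0.400341 = 0.670054
d₂ = d₁ − σ√T = 0.670054 − 0.400341 = 0.269713
e^{−rT} = 0.933465
e^{−qT} = 0.960862
N(d₁) = 0.748588,  N(d₂) = 0.606309
Call price V = S·e^{−qT}·N(d₁) − K·e^{−rT}·N(d₂) = 34.849619 − 23.385816 = 11.463803
Δ = e^{−qT}·N(d₁) = 0.719290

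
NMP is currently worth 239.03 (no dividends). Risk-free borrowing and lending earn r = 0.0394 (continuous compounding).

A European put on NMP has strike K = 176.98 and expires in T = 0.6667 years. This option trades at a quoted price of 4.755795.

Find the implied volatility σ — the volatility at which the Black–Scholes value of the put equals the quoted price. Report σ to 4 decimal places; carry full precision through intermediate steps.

At σ = 0.3815 the Black–Scholes value reproduces the quote:
σ√T = 0.3815·√0.6667 = 0.311501
d₁ = (ln(S/K) + (r+σ²/2)T) / (σ√T) = (ln(239.03/176.98) + (0.0394+0.3815²/2)·0.6667) / 0.311501 = (0.300552 + 0.074784) / 0.311501 = 1.204929
d₂ = d₁ − σ√T = 1.204929 − 0.311501 = 0.893428
e^{−rT} = 0.974074
N(−d₁) = 0.114115,  N(−d₂) = 0.185814
V = K·e^{−rT}·N(−d₂) − S·N(−d₁) = 32.032795 − 27.277000 = 4.755795 (matching the quote); vega is positive throughout, so no other σ reproduces this price

sigma = 0.3815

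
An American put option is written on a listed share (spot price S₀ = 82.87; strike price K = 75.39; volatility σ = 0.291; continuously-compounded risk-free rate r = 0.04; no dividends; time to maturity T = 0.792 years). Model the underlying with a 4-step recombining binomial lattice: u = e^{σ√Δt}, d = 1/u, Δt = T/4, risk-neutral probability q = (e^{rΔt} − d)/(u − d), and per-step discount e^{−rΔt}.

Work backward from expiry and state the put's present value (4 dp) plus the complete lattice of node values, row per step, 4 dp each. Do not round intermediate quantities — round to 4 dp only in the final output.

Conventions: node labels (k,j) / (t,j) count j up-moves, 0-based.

Δt=0.19800, u=1.13824, d=0.87855, q=0.49829, disc=e^(-rΔt)=0.99211
k=4 terminal: V=max(K-S,0) → 26.0208 11.4273 0.0000 0.0000 0.0000
k=3: j=0 S=56.1941 intr=19.1959 cont=18.6011 V=19.1959[EX]; j=1 S=72.8051 intr=2.5849 cont=5.6880 V=5.6880[hold]; j=2 S=94.3263 intr=0.0000 cont=0.0000 V=0.0000[hold]; j=3 S=122.2091 intr=0.0000 cont=0.0000 V=0.0000[hold]
k=2: j=0 S=63.9627 intr=11.4273 cont=12.3667 V=12.3667[hold]; j=1 S=82.8700 intr=0.0000 cont=2.8312 V=2.8312[hold]; j=2 S=107.3663 intr=0.0000 cont=0.0000 V=0.0000[hold]
k=1: j=0 S=72.8051 intr=2.5849 cont=7.5551 V=7.5551[hold]; j=1 S=94.3263 intr=0.0000 cont=1.4092 V=1.4092[hold]
k=0: j=0 S=82.8700 intr=0.0000 cont=4.4572 V=4.4572[hold]

price = 4.4572
tree:
4.4572
7.5551 1.4092
12.3667 2.8312 0.0000
19.1959 5.6880 0.0000 0.0000
26.0208 11.4273 0.0000 0.0000 0.0000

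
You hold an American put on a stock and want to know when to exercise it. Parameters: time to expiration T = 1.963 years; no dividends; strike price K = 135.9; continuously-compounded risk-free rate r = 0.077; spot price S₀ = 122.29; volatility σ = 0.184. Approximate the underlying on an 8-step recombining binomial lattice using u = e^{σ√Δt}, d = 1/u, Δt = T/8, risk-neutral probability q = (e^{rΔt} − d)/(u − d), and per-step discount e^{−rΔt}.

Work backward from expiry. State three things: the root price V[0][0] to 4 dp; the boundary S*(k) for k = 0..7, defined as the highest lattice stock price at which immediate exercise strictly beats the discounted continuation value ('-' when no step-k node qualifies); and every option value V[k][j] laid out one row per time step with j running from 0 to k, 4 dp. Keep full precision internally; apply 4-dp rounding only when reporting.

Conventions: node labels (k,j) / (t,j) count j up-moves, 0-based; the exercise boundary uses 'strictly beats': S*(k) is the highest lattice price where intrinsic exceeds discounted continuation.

price = 14.6301
boundary = - 111.6367 101.9115 111.6367 101.9115 111.6367 122.2900 111.6367
tree:
14.6301
24.2633 8.1832
33.9885 14.3118 4.0447
42.8664 24.2633 7.6254 1.6027
50.9710 33.9885 13.8949 3.3674 0.3863
58.3696 42.8664 24.2633 6.8951 0.9411 0.0000
65.1236 50.9710 33.9885 13.6100 2.2929 0.0000 0.0000
71.2893 58.3696 42.8664 24.2633 5.5863 0.0000 0.0000 0.0000
76.9178 65.1236 50.9710 33.9885 13.6100 0.0000 0.0000 0.0000 0.0000

Δt=0.24538, u=1.09543, d=0.91289, q=0.58172, disc=e^(-rΔt)=0.98128
k=8 terminal: V=max(K-S,0) → 76.9178 65.1236 50.9710 33.9885 13.6100 0.0000 0.0000 0.0000 0.0000
k=7: j=0 S=64.6107 intr=71.2893 cont=68.7457 V=71.2893[EX]; j=1 S=77.5304 intr=58.3696 cont=55.8260 V=58.3696[EX]; j=2 S=93.0336 intr=42.8664 cont=40.3229 V=42.8664[EX]; j=3 S=111.6367 intr=24.2633 cont=21.7197 V=24.2633[EX]; j=4 S=133.9599 intr=1.9401 cont=5.5863 V=5.5863[hold]; j=5 S=160.7468 intr=0.0000 cont=0.0000 V=0.0000[hold]; j=6 S=192.8901 intr=0.0000 cont=0.0000 V=0.0000[hold]; j=7 S=231.4608 intr=0.0000 cont=0.0000 V=0.0000[hold]  S*(7)=111.6367
k=6: j=0 S=70.7764 intr=65.1236 cont=62.5801 V=65.1236[EX]; j=1 S=84.9290 intr=50.9710 cont=48.4275 V=50.9710[EX]; j=2 S=101.9115 intr=33.9885 cont=31.4449 V=33.9885[EX]; j=3 S=122.2900 intr=13.6100 cont=13.1478 V=13.6100[EX]; j=4 S=146.7434 intr=0.0000 cont=2.2929 V=2.2929[hold]; j=5 S=176.0865 intr=0.0000 cont=0.0000 V=0.0000[hold]; j=6 S=211.2972 intr=0.0000 cont=0.0000 V=0.0000[hold]  S*(6)=122.2900
k=5: j=0 S=77.5304 intr=58.3696 cont=55.8260 V=58.3696[EX]; j=1 S=93.0336 intr=42.8664 cont=40.3229 V=42.8664[EX]; j=2 S=111.6367 intr=24.2633 cont=21.7197 V=24.2633[EX]; j=3 S=133.9599 intr=1.9401 cont=6.8951 V=6.8951[hold]; j=4 S=160.7468 intr=0.0000 cont=0.9411 V=0.9411[hold]; j=5 S=192.8901 intr=0.0000 cont=0.0000 V=0.0000[hold]  S*(5)=111.6367
k=4: j=0 S=84.9290 intr=50.9710 cont=48.4275 V=50.9710[EX]; j=1 S=101.9115 intr=33.9885 cont=31.4449 V=33.9885[EX]; j=2 S=122.2900 intr=13.6100 cont=13.8949 V=13.8949[hold]; j=3 S=146.7434 intr=0.0000 cont=3.3674 V=3.3674[hold]; j=4 S=176.0865 intr=0.0000 cont=0.3863 V=0.3863[hold]  S*(4)=101.9115
k=3: j=0 S=93.0336 intr=42.8664 cont=40.3229 V=42.8664[EX]; j=1 S=111.6367 intr=24.2633 cont=21.8823 V=24.2633[EX]; j=2 S=133.9599 intr=1.9401 cont=7.6254 V=7.6254[hold]; j=3 S=160.7468 intr=0.0000 cont=1.6027 V=1.6027[hold]  S*(3)=111.6367
k=2: j=0 S=101.9115 intr=33.9885 cont=31.4449 V=33.9885[EX]; j=1 S=122.2900 intr=13.6100 cont=14.3118 V=14.3118[hold]; j=2 S=146.7434 intr=0.0000 cont=4.0447 V=4.0447[hold]  S*(2)=101.9115
k=1: j=0 S=111.6367 intr=24.2633 cont=22.1203 V=24.2633[EX]; j=1 S=133.9599 intr=1.9401 cont=8.1832 V=8.1832[hold]  S*(1)=111.6367
k=0: j=0 S=122.2900 intr=13.6100 cont=14.6301 V=14.6301[hold]  S*(0)=-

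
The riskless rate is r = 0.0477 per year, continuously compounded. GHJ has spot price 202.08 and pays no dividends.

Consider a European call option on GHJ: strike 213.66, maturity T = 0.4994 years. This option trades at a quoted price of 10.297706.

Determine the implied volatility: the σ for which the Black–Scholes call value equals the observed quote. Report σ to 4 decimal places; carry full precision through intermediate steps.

At σ = 0.2303 the Black–Scholes value reproduces the quote:
σ√T = 0.2303·√0.4994 = 0.162749
d₁ = (ln(S/K) + (r+σ²/2)T) / (σ√T) = (ln(202.08/213.66) + (0.0477+0.2303²/2)·0.4994) / 0.162749 = (-0.055722 + 0.037065) / 0.162749 = -0.114639
d₂ = d₁ − σ√T = -0.114639 − 0.162749 = -0.277388
e^{−rT} = 0.976460
N(d₁) = 0.454366,  N(d₂) = 0.390741
V = S·N(d₁) − K·e^{−rT}·N(d₂) = 91.818237 − 81.520531 = 10.297706 (equal to the quote); since ∂V/∂σ > 0 for all σ, the implied volatility is unique

sigma = 0.2303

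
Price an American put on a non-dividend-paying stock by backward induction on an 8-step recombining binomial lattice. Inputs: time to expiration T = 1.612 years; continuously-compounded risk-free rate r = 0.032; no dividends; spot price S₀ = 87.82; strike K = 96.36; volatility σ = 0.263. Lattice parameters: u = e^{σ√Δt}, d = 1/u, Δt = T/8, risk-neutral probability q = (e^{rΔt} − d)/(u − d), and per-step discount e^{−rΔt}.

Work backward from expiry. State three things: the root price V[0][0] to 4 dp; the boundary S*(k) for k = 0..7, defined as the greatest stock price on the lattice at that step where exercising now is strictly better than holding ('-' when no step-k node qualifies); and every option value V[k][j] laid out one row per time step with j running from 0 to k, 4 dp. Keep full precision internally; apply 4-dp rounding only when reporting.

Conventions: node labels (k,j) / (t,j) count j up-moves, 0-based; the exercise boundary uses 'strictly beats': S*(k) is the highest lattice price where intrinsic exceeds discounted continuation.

Δt=0.20150, u=1.12531, d=0.88865, q=0.49785, disc=e^(-rΔt)=0.99357
k=8 terminal: V=max(K-S,0) → 62.2077 53.1123 41.5945 27.0094 8.5400 0.0000 0.0000 0.0000 0.0000
k=7: j=0 S=38.4319 intr=57.9281 cont=57.3088 V=57.9281[EX]; j=1 S=48.6670 intr=47.6930 cont=47.0736 V=47.6930[EX]; j=2 S=61.6280 intr=34.7320 cont=34.1126 V=34.7320[EX]; j=3 S=78.0408 intr=18.3192 cont=17.6999 V=18.3192[EX]; j=4 S=98.8246 intr=0.0000 cont=4.2608 V=4.2608[hold]; j=5 S=125.1436 intr=0.0000 cont=0.0000 V=0.0000[hold]; j=6 S=158.4718 intr=0.0000 cont=0.0000 V=0.0000[hold]; j=7 S=200.6759 intr=0.0000 cont=0.0000 V=0.0000[hold]  S*(7)=78.0408
k=6: j=0 S=43.2477 intr=53.1123 cont=52.4929 V=53.1123[EX]; j=1 S=54.7655 intr=41.5945 cont=40.9752 V=41.5945[EX]; j=2 S=69.3506 intr=27.0094 cont=26.3901 V=27.0094[EX]; j=3 S=87.8200 intr=8.5400 cont=11.2474 V=11.2474[hold]; j=4 S=111.2082 intr=0.0000 cont=2.1258 V=2.1258[hold]; j=5 S=140.8251 intr=0.0000 cont=0.0000 V=0.0000[hold]; j=6 S=178.3296 intr=0.0000 cont=0.0000 V=0.0000[hold]  S*(6)=69.3506
k=5: j=0 S=48.6670 intr=47.6930 cont=47.0736 V=47.6930[EX]; j=1 S=61.6280 intr=34.7320 cont=34.1126 V=34.7320[EX]; j=2 S=78.0408 intr=18.3192 cont=19.0391 V=19.0391[hold]; j=3 S=98.8246 intr=0.0000 cont=6.6631 V=6.6631[hold]; j=4 S=125.1436 intr=0.0000 cont=1.0606 V=1.0606[hold]; j=5 S=158.4718 intr=0.0000 cont=0.0000 V=0.0000[hold]  S*(5)=61.6280
k=4: j=0 S=54.7655 intr=41.5945 cont=40.9752 V=41.5945[EX]; j=1 S=69.3506 intr=27.0094 cont=26.7462 V=27.0094[EX]; j=2 S=87.8200 intr=8.5400 cont=12.7949 V=12.7949[hold]; j=3 S=111.2082 intr=0.0000 cont=3.8490 V=3.8490[hold]; j=4 S=140.8251 intr=0.0000 cont=0.5292 V=0.5292[hold]  S*(4)=69.3506
k=3: j=0 S=61.6280 intr=34.7320 cont=34.1126 V=34.7320[EX]; j=1 S=78.0408 intr=18.3192 cont=19.8046 V=19.8046[hold]; j=2 S=98.8246 intr=0.0000 cont=8.2875 V=8.2875[hold]; j=3 S=125.1436 intr=0.0000 cont=2.1821 V=2.1821[hold]  S*(3)=61.6280
k=2: j=0 S=69.3506 intr=27.0094 cont=27.1248 V=27.1248[hold]; j=1 S=87.8200 intr=8.5400 cont=13.9803 V=13.9803[hold]; j=2 S=111.2082 intr=0.0000 cont=5.2142 V=5.2142[hold]  S*(2)=-
k=1: j=0 S=78.0408 intr=18.3192 cont=20.4485 V=20.4485[hold]; j=1 S=98.8246 intr=0.0000 cont=9.5543 V=9.5543[hold]  S*(1)=-
k=0: j=0 S=87.8200 intr=8.5400 cont=14.9282 V=14.9282[hold]  S*(0)=-

price = 14.9282
boundary = - - - 61.6280 69.3506 61.6280 69.3506 78.0408
tree:
14.9282
20.4485 9.5543
27.1248 13.9803 5.2142
34.7320 19.8046 8.2875 2.1821
41.5945 27.0094 12.7949 3.8490 0.5292
47.6930 34.7320 19.0391 6.6631 1.0606 0.0000
53.1123 41.5945 27.0094 11.2474 2.1258 0.0000 0.0000
57.9281 47.6930 34.7320 18.3192 4.2608 0.0000 0.0000 0.0000
62.2077 53.1123 41.5945 27.0094 8.5400 0.0000 0.0000 0.0000 0.0000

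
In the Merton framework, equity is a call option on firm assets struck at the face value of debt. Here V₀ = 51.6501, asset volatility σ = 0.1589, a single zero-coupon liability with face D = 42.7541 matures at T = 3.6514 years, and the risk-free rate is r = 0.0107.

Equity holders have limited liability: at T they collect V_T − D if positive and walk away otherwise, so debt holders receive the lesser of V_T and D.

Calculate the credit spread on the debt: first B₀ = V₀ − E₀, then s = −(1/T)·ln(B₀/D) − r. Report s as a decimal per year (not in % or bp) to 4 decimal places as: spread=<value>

spread=0.0124

Equity is a call on the firm's assets struck at D = 42.7541:
d₁ = [ln(V₀/D) + (r + σ²/2)T] / (σ√T)
   = [ln(51.6501/42.7541) + (0.0107 + 0.5·0.1589²)·3.6514] / (0.1589·√3.6514)
   = [0.189027 + 0.085167] / 0.303636 = 0.903036
d₂ = d₁ − σ√T = 0.903036 − 0.303636 = 0.599400
N(d₁) = 0.816747,  N(d₂) = 0.725547,  e^(−rT) = 0.961683
E₀ = V₀·N(d₁) − D·e^(−rT)·N(d₂)
   = 51.6501·0.816747 − 42.7541·0.961683·0.725547 = 12.353527
B₀ = V₀ − E₀ = 51.6501 − 12.353527 = 39.296573
spread = −(1/T)·ln(B₀/D) − r = −(1/3.6514)·ln(39.296573/42.7541) − 0.0107 = 0.01239464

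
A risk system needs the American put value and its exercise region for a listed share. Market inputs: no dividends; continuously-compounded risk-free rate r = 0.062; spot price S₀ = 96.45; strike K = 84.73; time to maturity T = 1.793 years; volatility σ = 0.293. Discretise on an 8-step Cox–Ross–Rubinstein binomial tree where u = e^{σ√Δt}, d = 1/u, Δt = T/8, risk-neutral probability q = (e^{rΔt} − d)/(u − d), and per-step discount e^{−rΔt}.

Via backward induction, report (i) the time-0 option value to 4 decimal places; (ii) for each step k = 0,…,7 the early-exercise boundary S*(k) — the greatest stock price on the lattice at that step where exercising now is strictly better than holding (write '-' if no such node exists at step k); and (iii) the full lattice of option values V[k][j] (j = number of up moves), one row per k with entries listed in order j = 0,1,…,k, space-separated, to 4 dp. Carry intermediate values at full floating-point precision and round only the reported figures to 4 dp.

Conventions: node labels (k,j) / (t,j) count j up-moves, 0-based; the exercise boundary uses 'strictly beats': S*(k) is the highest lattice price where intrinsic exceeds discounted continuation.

price = 6.2660
boundary = - - - 63.6176 55.3778 63.6176 55.3778 63.6176
tree:
6.2660
9.6947 3.2155
14.5590 5.3888 1.2613
21.1124 8.7985 2.3323 0.2896
29.3522 13.9086 4.2374 0.6063 0.0000
36.5248 21.1124 7.5197 1.2693 0.0000 0.0000
42.7684 29.3522 12.9137 2.6573 0.0000 0.0000 0.0000
48.2033 36.5248 21.1124 5.5631 0.0000 0.0000 0.0000 0.0000
52.9343 42.7684 29.3522 11.6466 0.0000 0.0000 0.0000 0.0000 0.0000

Δt=0.22412  u=1.14879  d=0.87048  q=0.51565  discount=0.98620
step 8 (expiry): payoffs max(K−S,0) = 52.9343 42.7684 29.3522 11.6466 0.0000 0.0000 0.0000 0.0000 0.0000
step 7: (k=7,j=0): S=36.5267, K−S=48.2033, hold=47.0341 ⇒ V=48.2033 exercise | (k=7,j=1): S=48.2052, K−S=36.5248, hold=35.3556 ⇒ V=36.5248 exercise | (k=7,j=2): S=63.6176, K−S=21.1124, hold=19.9432 ⇒ V=21.1124 exercise | (k=7,j=3): S=83.9577, K−S=0.7723, hold=5.5631 ⇒ V=5.5631 continue | (k=7,j=4): S=110.8011, K−S=0.0000, hold=0.0000 ⇒ V=0.0000 continue | (k=7,j=5): S=146.2269, K−S=0.0000, hold=0.0000 ⇒ V=0.0000 continue | (k=7,j=6): S=192.9793, K−S=0.0000, hold=0.0000 ⇒ V=0.0000 continue | (k=7,j=7): S=254.6795, K−S=0.0000, hold=0.0000 ⇒ V=0.0000 continue  boundary S*=63.6176
step 6: (k=6,j=0): S=41.9616, K−S=42.7684, hold=41.5991 ⇒ V=42.7684 exercise | (k=6,j=1): S=55.3778, K−S=29.3522, hold=28.1830 ⇒ V=29.3522 exercise | (k=6,j=2): S=73.0834, K−S=11.6466, hold=12.9137 ⇒ V=12.9137 continue | (k=6,j=3): S=96.4500, K−S=0.0000, hold=2.6573 ⇒ V=2.6573 continue | (k=6,j=4): S=127.2875, K−S=0.0000, hold=0.0000 ⇒ V=0.0000 continue | (k=6,j=5): S=167.9844, K−S=0.0000, hold=0.0000 ⇒ V=0.0000 continue | (k=6,j=6): S=221.6932, K−S=0.0000, hold=0.0000 ⇒ V=0.0000 continue  boundary S*=55.3778
step 5: (k=5,j=0): S=48.2052, K−S=36.5248, hold=35.3556 ⇒ V=36.5248 exercise | (k=5,j=1): S=63.6176, K−S=21.1124, hold=20.5875 ⇒ V=21.1124 exercise | (k=5,j=2): S=83.9577, K−S=0.7723, hold=7.5197 ⇒ V=7.5197 continue | (k=5,j=3): S=110.8011, K−S=0.0000, hold=1.2693 ⇒ V=1.2693 continue | (k=5,j=4): S=146.2269, K−S=0.0000, hold=0.0000 ⇒ V=0.0000 continue | (k=5,j=5): S=192.9793, K−S=0.0000, hold=0.0000 ⇒ V=0.0000 continue  boundary S*=63.6176
step 4: (k=4,j=0): S=55.3778, K−S=29.3522, hold=28.1830 ⇒ V=29.3522 exercise | (k=4,j=1): S=73.0834, K−S=11.6466, hold=13.9086 ⇒ V=13.9086 continue | (k=4,j=2): S=96.4500, K−S=0.0000, hold=4.2374 ⇒ V=4.2374 continue | (k=4,j=3): S=127.2875, K−S=0.0000, hold=0.6063 ⇒ V=0.6063 continue | (k=4,j=4): S=167.9844, K−S=0.0000, hold=0.0000 ⇒ V=0.0000 continue  boundary S*=55.3778
step 3: (k=3,j=0): S=63.6176, K−S=21.1124, hold=21.0935 ⇒ V=21.1124 exercise | (k=3,j=1): S=83.9577, K−S=0.7723, hold=8.7985 ⇒ V=8.7985 continue | (k=3,j=2): S=110.8011, K−S=0.0000, hold=2.3323 ⇒ V=2.3323 continue | (k=3,j=3): S=146.2269, K−S=0.0000, hold=0.2896 ⇒ V=0.2896 continue  boundary S*=63.6176
step 2: (k=2,j=0): S=73.0834, K−S=11.6466, hold=14.5590 ⇒ V=14.5590 continue | (k=2,j=1): S=96.4500, K−S=0.0000, hold=5.3888 ⇒ V=5.3888 continue | (k=2,j=2): S=127.2875, K−S=0.0000, hold=1.2613 ⇒ V=1.2613 continue  boundary S*=-
step 1: (k=1,j=0): S=83.9577, K−S=0.7723, hold=9.6947 ⇒ V=9.6947 continue | (k=1,j=1): S=110.8011, K−S=0.0000, hold=3.2155 ⇒ V=3.2155 continue  boundary S*=-
step 0: (k=0,j=0): S=96.4500, K−S=0.0000, hold=6.2660 ⇒ V=6.2660 continue  boundary S*=-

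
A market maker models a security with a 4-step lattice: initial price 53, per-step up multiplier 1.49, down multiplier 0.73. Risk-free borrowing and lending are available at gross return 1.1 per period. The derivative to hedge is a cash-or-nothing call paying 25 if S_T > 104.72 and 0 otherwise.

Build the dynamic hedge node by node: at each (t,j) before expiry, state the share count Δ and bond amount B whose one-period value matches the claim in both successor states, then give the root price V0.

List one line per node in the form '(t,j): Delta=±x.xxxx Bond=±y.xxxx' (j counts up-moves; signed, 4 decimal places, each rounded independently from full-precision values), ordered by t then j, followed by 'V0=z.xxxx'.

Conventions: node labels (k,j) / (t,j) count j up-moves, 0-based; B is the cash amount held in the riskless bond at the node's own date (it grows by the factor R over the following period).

Since d<R<u, set p* = (R−d)/(u−d) = 0.4868; price each node as the discounted p*-expectation of its children.
Expiry values: V(4,0)=0.0000, V(4,1)=0.0000, V(4,2)=0.0000, V(4,3)=25.0000, V(4,4)=25.0000
  t=3,j=0: stock 20.6179 → up 30.7207 (V=0.0000), down 15.0511 (V=0.0000). Price 0.0000; hedge Δ=0.0000, bond B=0.0000.
  t=3,j=1: stock 42.0831 → up 62.7038 (V=0.0000), down 30.7207 (V=0.0000). Price 0.0000; hedge Δ=0.0000, bond B=0.0000.
  t=3,j=2: stock 85.8957 → up 127.9845 (V=25.0000), down 62.7038 (V=0.0000). Price 11.0646; hedge Δ=0.3830, bond B=-21.8301.
  t=3,j=3: stock 175.3213 → up 261.2287 (V=25.0000), down 127.9845 (V=25.0000). Price 22.7273; hedge Δ=0.0000, bond B=22.7273.
  t=2,j=0: stock 28.2437 → up 42.0831 (V=0.0000), down 20.6179 (V=0.0000). Price 0.0000; hedge Δ=0.0000, bond B=0.0000.
  t=2,j=1: stock 57.6481 → up 85.8957 (V=11.0646), down 42.0831 (V=0.0000). Price 4.8970; hedge Δ=0.2525, bond B=-9.6617.
  t=2,j=2: stock 117.6653 → up 175.3213 (V=22.7273), down 85.8957 (V=11.0646). Price 15.2204; hedge Δ=0.1304, bond B=-0.1252.
  t=1,j=0: stock 38.6900 → up 57.6481 (V=4.8970), down 28.2437 (V=0.0000). Price 2.1673; hedge Δ=0.1665, bond B=-4.2761.
  t=1,j=1: stock 78.9700 → up 117.6653 (V=15.2204), down 57.6481 (V=4.8970). Price 9.0208; hedge Δ=0.1720, bond B=-4.5626.
  t=0,j=0: stock 53.0000 → up 78.9700 (V=9.0208), down 38.6900 (V=2.1673). Price 5.0035; hedge Δ=0.1701, bond B=-4.0142.
Check: Δ(0,0)·S0 + B(0,0) = 5.0035 = V0.

(0,0): Delta=0.1701 Bond=-4.0142
(1,0): Delta=0.1665 Bond=-4.2761
(1,1): Delta=0.1720 Bond=-4.5626
(2,0): Delta=0.0000 Bond=0.0000
(2,1): Delta=0.2525 Bond=-9.6617
(2,2): Delta=0.1304 Bond=-0.1252
(3,0): Delta=0.0000 Bond=0.0000
(3,1): Delta=0.0000 Bond=0.0000
(3,2): Delta=0.3830 Bond=-21.8301
(3,3): Delta=0.0000 Bond=22.7273
V0=5.0035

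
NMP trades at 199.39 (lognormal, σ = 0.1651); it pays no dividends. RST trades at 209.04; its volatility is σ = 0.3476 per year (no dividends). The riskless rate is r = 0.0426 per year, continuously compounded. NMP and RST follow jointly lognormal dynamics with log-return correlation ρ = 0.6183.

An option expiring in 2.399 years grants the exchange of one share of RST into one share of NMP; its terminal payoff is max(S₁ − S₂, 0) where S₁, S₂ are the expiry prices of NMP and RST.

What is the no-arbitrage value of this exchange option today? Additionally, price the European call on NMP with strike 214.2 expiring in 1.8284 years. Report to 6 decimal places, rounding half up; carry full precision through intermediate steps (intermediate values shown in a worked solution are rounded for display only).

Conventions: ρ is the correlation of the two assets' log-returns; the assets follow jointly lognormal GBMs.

exchange price = 30.155087
price(NMP call K=214.2) = 18.293411

σ_eff = √(σ₁² + σ₂² − 2ρσ₁σ₂) = √(0.1651² + 0.3476² − 2·0.6183·0.1651·0.3476) = 0.277699
d₁ = (ln(S₁/S₂) + (q₂ − q₁ + σ_eff²/2)T) / (σ_eff√T) = (ln(199.39/209.04) + (0.0 − 0.0 + 0.038558)·2.399) / 0.430120 = 0.105177
d₂ = d₁ − σ_eff√T = 0.105177 − 0.430120 = -0.324943
N(d₁) = 0.541882,  N(d₂) = 0.372612
V = S₁·e^{−q₁T}·N(d₁) − S₂·e^{−q₂T}·N(d₂) = 108.045913 − 77.890826 = 30.155087
[vanilla: NMP call K=214.2]
σ√T = 0.1651·√1.8284 = 0.223245
d₁ = (ln(S/K) + (r+σ²/2)T) / (σ√T) = (ln(199.39/214.2) + (0.0426+0.1651²/2)·1.8284) / 0.223245 = (-0.071647 + 0.102809) / 0.223245 = 0.139585
d₂ = d₁ − σ√T = 0.139585 − 0.223245 = -0.083661
e^{−rT} = 0.925066
N(d₁) = 0.555506,  N(d₂) = 0.466663
price = S·N(d₁) − K·e^{−rT}·N(d₂) = 110.762331 − 92.468920 = 18.293411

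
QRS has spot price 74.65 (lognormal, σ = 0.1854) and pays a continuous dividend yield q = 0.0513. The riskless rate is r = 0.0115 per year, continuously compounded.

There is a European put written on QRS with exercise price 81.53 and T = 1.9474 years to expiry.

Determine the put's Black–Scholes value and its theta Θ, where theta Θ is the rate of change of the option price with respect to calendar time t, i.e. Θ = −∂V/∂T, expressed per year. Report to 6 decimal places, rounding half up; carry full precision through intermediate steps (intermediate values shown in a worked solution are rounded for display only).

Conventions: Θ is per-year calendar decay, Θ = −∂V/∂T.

price = 15.155627
Θ = -3.266253

σ√T = 0.1854·√1.9474 = 0.258724
d₁ = (ln(S/K) + (r−q+σ²/2)T) / (σ√T) = (ln(74.65/81.53) + (0.0115−0.0513+0.1854²/2)·1.9474) / 0.258724 = (-0.088161 − 0.044037) / 0.258724 = -0.510960
d₂ = d₁ − σ√T = -0.510960 − 0.258724 = -0.769685
e^{−rT} = 0.977854
e^{−qT} = 0.904926
N(−d₁) = 0.695311,  N(−d₂) = 0.779257
Put price V = K·e^{−rT}·N(−d₂) − S·e^{−qT}·N(−d₁) = 62.125777 − 46.970150 = 15.155627
φ(d₁) = (1/√(2π))·e^{−d₁²/2} = 0.350120
Θ = −S·e^{−qT}·φ(d₁)·σ/(2√T) − q·S·e^{−qT}·N(−d₁) + r·K·e^{−rT}·N(−d₂) = −1.571131 − 2.409569 + 0.714446 = -3.266253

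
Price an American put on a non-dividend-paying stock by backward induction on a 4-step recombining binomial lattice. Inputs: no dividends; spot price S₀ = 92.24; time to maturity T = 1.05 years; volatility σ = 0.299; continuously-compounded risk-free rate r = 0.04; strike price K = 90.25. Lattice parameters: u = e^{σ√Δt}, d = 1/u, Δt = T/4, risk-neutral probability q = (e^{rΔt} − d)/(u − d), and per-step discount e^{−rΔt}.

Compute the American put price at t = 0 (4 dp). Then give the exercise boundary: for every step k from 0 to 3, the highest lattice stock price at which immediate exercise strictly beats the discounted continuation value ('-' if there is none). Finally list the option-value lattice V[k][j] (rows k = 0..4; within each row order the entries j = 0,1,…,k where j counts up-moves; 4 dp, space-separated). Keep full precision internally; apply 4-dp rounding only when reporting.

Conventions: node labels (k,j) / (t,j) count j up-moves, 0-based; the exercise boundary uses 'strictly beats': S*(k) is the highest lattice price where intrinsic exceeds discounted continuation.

Δt=0.26250  u=1.16555  d=0.85797  q=0.49609  discount=0.98955
step 4 (expiry): payoffs max(K−S,0) = 40.2698 22.3518 0.0000 0.0000 0.0000
step 3: (k=3,j=0): S=58.2543, K−S=31.9957, hold=31.0530 ⇒ V=31.9957 exercise | (k=3,j=1): S=79.1387, K−S=11.1113, hold=11.1456 ⇒ V=11.1456 continue | (k=3,j=2): S=107.5102, K−S=0.0000, hold=0.0000 ⇒ V=0.0000 continue | (k=3,j=3): S=146.0530, K−S=0.0000, hold=0.0000 ⇒ V=0.0000 continue  boundary S*=58.2543
step 2: (k=2,j=0): S=67.8982, K−S=22.3518, hold=21.4259 ⇒ V=22.3518 exercise | (k=2,j=1): S=92.2400, K−S=0.0000, hold=5.5577 ⇒ V=5.5577 continue | (k=2,j=2): S=125.3084, K−S=0.0000, hold=0.0000 ⇒ V=0.0000 continue  boundary S*=67.8982
step 1: (k=1,j=0): S=79.1387, K−S=11.1113, hold=13.8739 ⇒ V=13.8739 continue | (k=1,j=1): S=107.5102, K−S=0.0000, hold=2.7713 ⇒ V=2.7713 continue  boundary S*=-
step 0: (k=0,j=0): S=92.2400, K−S=0.0000, hold=8.2786 ⇒ V=8.2786 continue  boundary S*=-

price = 8.2786
boundary = - - 67.8982 58.2543
tree:
8.2786
13.8739 2.7713
22.3518 5.5577 0.0000
31.9957 11.1456 0.0000 0.0000
40.2698 22.3518 0.0000 0.0000 0.0000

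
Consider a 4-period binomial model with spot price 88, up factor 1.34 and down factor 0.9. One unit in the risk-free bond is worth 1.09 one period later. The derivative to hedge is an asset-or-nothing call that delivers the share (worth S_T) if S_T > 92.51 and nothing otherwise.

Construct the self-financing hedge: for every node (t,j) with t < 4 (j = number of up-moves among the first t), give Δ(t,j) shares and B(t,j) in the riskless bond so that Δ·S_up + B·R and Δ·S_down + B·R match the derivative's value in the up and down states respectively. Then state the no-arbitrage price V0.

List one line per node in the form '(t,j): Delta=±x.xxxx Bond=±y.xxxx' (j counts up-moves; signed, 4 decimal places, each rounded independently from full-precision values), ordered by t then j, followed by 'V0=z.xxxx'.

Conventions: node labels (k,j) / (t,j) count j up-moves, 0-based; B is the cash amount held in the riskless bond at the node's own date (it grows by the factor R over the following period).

(0,0): Delta=1.6137 Bond=-77.5636
(1,0): Delta=1.7987 Bond=-99.1987
(1,1): Delta=1.4502 Bond=-65.2623
(2,0): Delta=1.6167 Bond=-95.1514
(2,1): Delta=1.9596 Bond=-125.1992
(2,2): Delta=1.0000 Bond=0.0000
(3,0): Delta=0.0000 Bond=0.0000
(3,1): Delta=3.0455 Bond=-240.1821
(3,2): Delta=1.0000 Bond=0.0000
(3,3): Delta=1.0000 Bond=0.0000
V0=64.4428

Under the risk-neutral measure, an up-move has probability p* = (R−d)/(u−d) = 0.4318 and values discount at R = 1.09.
Expiry values: V(4,0)=0.0000, V(4,1)=0.0000, V(4,2)=127.9904, V(4,3)=190.5634, V(4,4)=283.7278
Node (3,0) S=64.1520: V=(p*·0.0000+(1−p*)·0.0000)/1.09=0.0000; Δ=(0.0000−0.0000)/(85.9637−57.7368)=0.0000; B=V−Δ·S=0.0000
Node (3,1) S=95.5152: V=(p*·127.9904+(1−p*)·0.0000)/1.09=50.7051; Δ=(127.9904−0.0000)/(127.9904−85.9637)=3.0455; B=V−Δ·S=-240.1821
Node (3,2) S=142.2115: V=(p*·190.5634+(1−p*)·127.9904)/1.09=142.2115; Δ=(190.5634−127.9904)/(190.5634−127.9904)=1.0000; B=V−Δ·S=0.0000
Node (3,3) S=211.7372: V=(p*·283.7278+(1−p*)·190.5634)/1.09=211.7372; Δ=(283.7278−190.5634)/(283.7278−190.5634)=1.0000; B=V−Δ·S=0.0000
Node (2,0) S=71.2800: V=(p*·50.7051+(1−p*)·0.0000)/1.09=20.0875; Δ=(50.7051−0.0000)/(95.5152−64.1520)=1.6167; B=V−Δ·S=-95.1514
Node (2,1) S=106.1280: V=(p*·142.2115+(1−p*)·50.7051)/1.09=82.7699; Δ=(142.2115−50.7051)/(142.2115−95.5152)=1.9596; B=V−Δ·S=-125.1992
Node (2,2) S=158.0128: V=(p*·211.7372+(1−p*)·142.2115)/1.09=158.0128; Δ=(211.7372−142.2115)/(211.7372−142.2115)=1.0000; B=V−Δ·S=0.0000
Node (1,0) S=79.2000: V=(p*·82.7699+(1−p*)·20.0875)/1.09=43.2614; Δ=(82.7699−20.0875)/(106.1280−71.2800)=1.7987; B=V−Δ·S=-99.1987
Node (1,1) S=117.9200: V=(p*·158.0128+(1−p*)·82.7699)/1.09=105.7442; Δ=(158.0128−82.7699)/(158.0128−106.1280)=1.4502; B=V−Δ·S=-65.2623
Node (0,0) S=88.0000: V=(p*·105.7442+(1−p*)·43.2614)/1.09=64.4428; Δ=(105.7442−43.2614)/(117.9200−79.2000)=1.6137; B=V−Δ·S=-77.5636
Check: Δ(0,0)·S0 + B(0,0) = 64.4428 = V0.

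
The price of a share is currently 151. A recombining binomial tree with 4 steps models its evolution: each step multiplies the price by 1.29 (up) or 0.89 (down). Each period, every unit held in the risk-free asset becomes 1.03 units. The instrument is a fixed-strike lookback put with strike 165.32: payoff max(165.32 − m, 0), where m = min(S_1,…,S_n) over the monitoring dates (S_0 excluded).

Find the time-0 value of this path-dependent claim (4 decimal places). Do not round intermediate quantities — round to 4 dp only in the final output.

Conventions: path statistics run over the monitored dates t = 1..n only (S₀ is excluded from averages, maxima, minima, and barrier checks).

Set p* = 0.3500 (from d < R < u); the path-dependent value is the discounted p*-expectation over all price paths.
Enumerate all 2^4 = 16 price paths (U = up ×1.29, D = down ×0.89); each path with k up-moves has probability p*^k·(1−p*)^(4−k).
DDDD: m=94.7408, payoff=70.5792, prob=0.178506
UDDD: m=137.3209, payoff=27.9991, prob=0.096119
DUDD: m=134.3900, payoff=30.9300, prob=0.096119
UUDD: m=194.7900, payoff=0.0000, prob=0.051756
DDUD: m=119.6071, payoff=45.7129, prob=0.096119
UDUD: m=173.3631, payoff=0.0000, prob=0.051756
DUUD: m=134.3900, payoff=30.9300, prob=0.051756
UUUD: m=194.7900, payoff=0.0000, prob=0.027869
DDDU: m=106.4503, payoff=58.8697, prob=0.096119
UDDU: m=154.2932, payoff=11.0268, prob=0.051756
DUDU: m=134.3900, payoff=30.9300, prob=0.051756
UUDU: m=194.7900, payoff=0.0000, prob=0.027869
DDUU: m=119.6071, payoff=45.7129, prob=0.051756
UDUU: m=173.3631, payoff=0.0000, prob=0.027869
DUUU: m=134.3900, payoff=30.9300, prob=0.027869
UUUU: m=194.7900, payoff=0.0000, prob=0.015006
Price = Σ prob·payoff / R^4 = 35.315627 / 1.125509 = 31.3775

price = 31.3775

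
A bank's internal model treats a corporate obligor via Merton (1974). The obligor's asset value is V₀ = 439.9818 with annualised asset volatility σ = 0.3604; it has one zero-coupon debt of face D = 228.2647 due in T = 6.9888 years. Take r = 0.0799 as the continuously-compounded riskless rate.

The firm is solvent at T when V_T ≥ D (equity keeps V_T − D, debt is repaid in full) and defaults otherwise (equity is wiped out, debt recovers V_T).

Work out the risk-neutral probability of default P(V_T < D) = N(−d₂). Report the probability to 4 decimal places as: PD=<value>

PD=0.2123

Work the structural quantities from V₀ = 439.9818 against face 228.2647:
d₁ = [ln(V₀/D) + (r + σ²/2)T] / (σ√T)
   = [ln(439.9818/228.2647) + (0.0799 + 0.5·0.3604²)·6.9888] / (0.3604·√6.9888)
   = [0.656227 + 1.012286] / 0.952766 = 1.751232
d₂ = d₁ − σ√T = 1.751232 − 0.952766 = 0.798466
risk-neutral PD = N(−d₂) = N(-0.798466) = 0.212300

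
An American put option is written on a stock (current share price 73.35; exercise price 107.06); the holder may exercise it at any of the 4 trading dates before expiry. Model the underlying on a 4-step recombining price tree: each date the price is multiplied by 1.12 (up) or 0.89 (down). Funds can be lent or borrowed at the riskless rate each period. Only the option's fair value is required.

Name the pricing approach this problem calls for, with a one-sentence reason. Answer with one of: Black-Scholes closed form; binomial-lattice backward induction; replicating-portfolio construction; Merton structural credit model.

framework: binomial-lattice backward induction

Key observation: an American put (K = 107.06, S₀ = 73.35) on a 4-date tree has no closed form — the optimal stopping decision is embedded and must be resolved recursively from expiry.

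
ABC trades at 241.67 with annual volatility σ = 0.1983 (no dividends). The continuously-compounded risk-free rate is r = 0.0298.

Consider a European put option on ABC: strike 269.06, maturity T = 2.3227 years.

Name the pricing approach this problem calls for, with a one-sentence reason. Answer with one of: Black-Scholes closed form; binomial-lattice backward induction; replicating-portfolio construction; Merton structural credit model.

framework: Black-Scholes closed form

Key observation: the instrument is a plain European put (strike 269.06) on a lognormal asset; the exact continuous-time formula applies directly.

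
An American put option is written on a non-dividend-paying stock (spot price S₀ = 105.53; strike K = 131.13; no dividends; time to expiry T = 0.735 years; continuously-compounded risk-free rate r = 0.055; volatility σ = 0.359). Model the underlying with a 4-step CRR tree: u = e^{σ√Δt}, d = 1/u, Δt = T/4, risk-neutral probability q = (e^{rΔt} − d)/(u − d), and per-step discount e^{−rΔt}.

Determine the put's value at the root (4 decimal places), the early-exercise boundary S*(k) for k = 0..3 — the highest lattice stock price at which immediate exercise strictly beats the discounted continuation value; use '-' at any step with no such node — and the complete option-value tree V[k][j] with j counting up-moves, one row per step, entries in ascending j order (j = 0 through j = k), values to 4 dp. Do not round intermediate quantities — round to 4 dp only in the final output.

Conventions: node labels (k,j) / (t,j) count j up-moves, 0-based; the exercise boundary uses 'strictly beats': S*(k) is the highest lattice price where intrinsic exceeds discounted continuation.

price = 28.4000
boundary = - 90.4779 77.5728 90.4779
tree:
28.4000
40.6521 16.4576
53.5572 26.6151 6.4113
64.6216 40.6521 12.8113 0.0000
74.1079 53.5572 25.6000 0.0000 0.0000

Δt=0.18375  u=1.16636  d=0.85737  q=0.49448  discount=0.98994
step 4 (expiry): payoffs max(K−S,0) = 74.1079 53.5572 25.6000 0.0000 0.0000
step 3: (k=3,j=0): S=66.5084, K−S=64.6216, hold=63.3031 ⇒ V=64.6216 exercise | (k=3,j=1): S=90.4779, K−S=40.6521, hold=39.3335 ⇒ V=40.6521 exercise | (k=3,j=2): S=123.0861, K−S=8.0439, hold=12.8113 ⇒ V=12.8113 continue | (k=3,j=3): S=167.4463, K−S=0.0000, hold=0.0000 ⇒ V=0.0000 continue  boundary S*=90.4779
step 2: (k=2,j=0): S=77.5728, K−S=53.5572, hold=52.2386 ⇒ V=53.5572 exercise | (k=2,j=1): S=105.5300, K−S=25.6000, hold=26.6151 ⇒ V=26.6151 continue | (k=2,j=2): S=143.5630, K−S=0.0000, hold=6.4113 ⇒ V=6.4113 continue  boundary S*=77.5728
step 1: (k=1,j=0): S=90.4779, K−S=40.6521, hold=39.8304 ⇒ V=40.6521 exercise | (k=1,j=1): S=123.0861, K−S=8.0439, hold=16.4576 ⇒ V=16.4576 continue  boundary S*=90.4779
step 0: (k=0,j=0): S=105.5300, K−S=25.6000, hold=28.4000 ⇒ V=28.4000 continue  boundary S*=-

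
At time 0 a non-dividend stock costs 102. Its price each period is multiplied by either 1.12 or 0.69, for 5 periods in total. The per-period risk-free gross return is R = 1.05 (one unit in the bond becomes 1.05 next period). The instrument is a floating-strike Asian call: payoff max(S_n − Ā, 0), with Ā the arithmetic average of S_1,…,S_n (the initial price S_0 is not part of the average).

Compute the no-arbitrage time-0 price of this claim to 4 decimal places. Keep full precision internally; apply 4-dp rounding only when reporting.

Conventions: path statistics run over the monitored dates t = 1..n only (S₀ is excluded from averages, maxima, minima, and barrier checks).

price = 13.5615

Under the martingale measure an up-move has probability p* = 0.8372; value the claim as the probability-weighted average of per-path payoffs, discounted 5 periods at R = 1.05.
Enumerate all 2^5 = 32 price paths (U = up ×1.12, D = down ×0.69); each path with k up-moves has probability p*^k·(1−p*)^(5−k).
DDDDD: Ā=38.3047, payoff=0.0000, prob=0.000114
UDDDD: Ā=62.1758, payoff=0.0000, prob=0.000588
DUDDD: Ā=53.4038, payoff=0.0000, prob=0.000588
UUDDD: Ā=86.6844, payoff=0.0000, prob=0.003024
DDUDD: Ā=47.3511, payoff=0.0000, prob=0.000588
UDUDD: Ā=76.8598, payoff=0.0000, prob=0.003024
DUUDD: Ā=68.0878, payoff=0.0000, prob=0.003024
UUUDD: Ā=110.5193, payoff=0.0000, prob=0.015551
DDDUD: Ā=43.1748, payoff=0.0000, prob=0.000588
UDDUD: Ā=70.0808, payoff=0.0000, prob=0.003024
DUDUD: Ā=61.3088, payoff=0.0000, prob=0.003024
UUDUD: Ā=99.5157, payoff=0.0000, prob=0.015551
DDUUD: Ā=55.2561, payoff=0.0000, prob=0.003024
UDUUD: Ā=89.6911, payoff=0.0000, prob=0.015551
DUUUD: Ā=80.9191, payoff=0.0000, prob=0.015551
UUUUD: Ā=131.3469, payoff=0.0000, prob=0.079977
DDDDU: Ā=40.2931, payoff=0.0000, prob=0.000588
UDDDU: Ā=65.4033, payoff=0.0000, prob=0.003024
DUDDU: Ā=56.6313, payoff=0.0000, prob=0.003024
UUDDU: Ā=91.9233, payoff=0.0000, prob=0.015551
DDUDU: Ā=50.5786, payoff=0.0000, prob=0.003024
UDUDU: Ā=82.0986, payoff=0.0000, prob=0.015551
DUUDU: Ā=73.3266, payoff=0.0000, prob=0.015551
UUUDU: Ā=119.0229, payoff=0.0000, prob=0.079977
DDDUU: Ā=46.4023, payoff=0.0000, prob=0.003024
UDDUU: Ā=75.3196, payoff=0.0000, prob=0.015551
DUDUU: Ā=66.5476, payoff=1.6788, prob=0.015551
UUDUU: Ā=108.0193, payoff=2.7250, prob=0.079977
DDUUU: Ā=60.4949, payoff=7.7315, prob=0.015551
UDUUU: Ā=98.1947, payoff=12.5496, prob=0.079977
DUUUU: Ā=89.4227, payoff=21.3216, prob=0.079977
UUUUU: Ā=145.1499, payoff=34.6090, prob=0.411311
Price = Σ prob·payoff / R^5 = 17.308255 / 1.276282 = 13.5615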